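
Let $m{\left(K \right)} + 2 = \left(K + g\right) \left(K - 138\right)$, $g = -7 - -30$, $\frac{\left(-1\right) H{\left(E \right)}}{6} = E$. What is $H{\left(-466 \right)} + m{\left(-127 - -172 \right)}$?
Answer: $-3530$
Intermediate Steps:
$H{\left(E \right)} = - 6 E$
$g = 23$ ($g = -7 + 30 = 23$)
$m{\left(K \right)} = -2 + \left(-138 + K\right) \left(23 + K\right)$ ($m{\left(K \right)} = -2 + \left(K + 23\right) \left(K - 138\right) = -2 + \left(23 + K\right) \left(K + \left(-253 + 115\right)\right) = -2 + \left(23 + K\right) \left(K - 138\right) = -2 + \left(23 + K\right) \left(-138 + K\right) = -2 + \left(-138 + K\right) \left(23 + K\right)$)
$H{\left(-466 \right)} + m{\left(-127 - -172 \right)} = \left(-6\right) \left(-466\right) - \left(3176 - \left(-127 - -172\right)^{2} + 115 \left(-127 - -172\right)\right) = 2796 - \left(3176 - \left(-127 + 172\right)^{2} + 115 \left(-127 + 172\right)\right) = 2796 - \left(8351 - 2025\right) = 2796 - 6326 = -3530$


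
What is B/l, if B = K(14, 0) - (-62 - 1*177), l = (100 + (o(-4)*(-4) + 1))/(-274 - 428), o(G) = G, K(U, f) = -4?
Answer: -1410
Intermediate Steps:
l = -⅙ (l = (100 + (-4*(-4) + 1))/(-274 - 428) = (100 + (16 + 1))/(-702) = (100 + 17)*(-1/702) = 117*(-1/702) = -⅙ ≈ -0.16667)
B = 235 (B = -4 - (-62 - 1*177) = -4 - (-62 - 177) = -4 - 1*(-239) = -4 + 239 = 235)
B/l = 235/(-⅙) = 235*(-6) = -1410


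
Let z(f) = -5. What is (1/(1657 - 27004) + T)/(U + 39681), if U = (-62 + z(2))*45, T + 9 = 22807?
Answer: 577860905/929373102 ≈ 0.62177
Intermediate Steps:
T = 22798 (T = -9 + 22807 = 22798)
U = -3015 (U = (-62 - 5)*45 = -67*45 = -3015)
(1/(1657 - 27004) + T)/(U + 39681) = (1/(1657 - 27004) + 22798)/(-3015 + 39681) = (1/(-25347) + 22798)/36666 = (-1/25347 + 22798)*(1/36666) = (577860905/25347)*(1/36666) = 577860905/929373102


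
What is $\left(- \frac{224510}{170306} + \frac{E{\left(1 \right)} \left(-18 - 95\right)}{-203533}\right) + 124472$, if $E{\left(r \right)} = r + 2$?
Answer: $\frac{2157256871645080}{17331445549} \approx 1.2447 \cdot 10^{5}$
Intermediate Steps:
$E{\left(r \right)} = 2 + r$
$\left(- \frac{224510}{170306} + \frac{E{\left(1 \right)} \left(-18 - 95\right)}{-203533}\right) + 124472 = \left(- \frac{224510}{170306} + \frac{\left(2 + 1\right) \left(-18 - 95\right)}{-203533}\right) + 124472 = \left(\left(-224510\right) \frac{1}{170306} + 3 \left(-113\right) \left(- \frac{1}{203533}\right)\right) + 124472 = \left(- \frac{112255}{85153} - - \frac{339}{203533}\right) + 124472 = \left(- \frac{112255}{85153} + \frac{339}{203533}\right) + 124472 = - \frac{22818730048}{17331445549} + 124472 = \frac{2157256871645080}{17331445549}$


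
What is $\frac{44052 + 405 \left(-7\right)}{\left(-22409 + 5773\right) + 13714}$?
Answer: $- \frac{13739}{974} \approx -14.106$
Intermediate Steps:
$\frac{44052 + 405 \left(-7\right)}{\left(-22409 + 5773\right) + 13714} = \frac{44052 - 2835}{-16636 + 13714} = \frac{41217}{-2922} = 41217 \left(- \frac{1}{2922}\right) = - \frac{13739}{974}$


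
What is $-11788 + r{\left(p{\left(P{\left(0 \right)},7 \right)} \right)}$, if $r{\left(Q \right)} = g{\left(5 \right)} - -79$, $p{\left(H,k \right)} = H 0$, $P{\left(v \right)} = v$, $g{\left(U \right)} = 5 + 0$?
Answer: $-11704$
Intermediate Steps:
$g{\left(U \right)} = 5$
$p{\left(H,k \right)} = 0$
$r{\left(Q \right)} = 84$ ($r{\left(Q \right)} = 5 - -79 = 5 + 79 = 84$)
$-11788 + r{\left(p{\left(P{\left(0 \right)},7 \right)} \right)} = -11788 + 84 = -11704$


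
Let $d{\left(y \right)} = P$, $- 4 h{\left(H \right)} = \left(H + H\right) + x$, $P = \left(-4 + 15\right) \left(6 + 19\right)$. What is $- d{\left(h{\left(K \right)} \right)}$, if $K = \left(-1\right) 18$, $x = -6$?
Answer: $-275$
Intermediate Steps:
$K = -18$
$P = 275$ ($P = 11 \cdot 25 = 275$)
$h{\left(H \right)} = \frac{3}{2} - \frac{H}{2}$ ($h{\left(H \right)} = - \frac{\left(H + H\right) - 6}{4} = - \frac{2 H - 6}{4} = - \frac{-6 + 2 H}{4} = \frac{3}{2} - \frac{H}{2}$)
$d{\left(y \right)} = 275$
$- d{\left(h{\left(K \right)} \right)} = \left(-1\right) 275 = -275$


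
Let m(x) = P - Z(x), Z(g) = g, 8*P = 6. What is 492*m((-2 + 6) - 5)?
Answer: 861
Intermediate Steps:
P = ¾ (P = (⅛)*6 = ¾ ≈ 0.75000)
m(x) = ¾ - x
492*m((-2 + 6) - 5) = 492*(¾ - ((-2 + 6) - 5)) = 492*(¾ - (4 - 5)) = 492*(¾ - 1*(-1)) = 492*(¾ + 1) = 492*(7/4) = 861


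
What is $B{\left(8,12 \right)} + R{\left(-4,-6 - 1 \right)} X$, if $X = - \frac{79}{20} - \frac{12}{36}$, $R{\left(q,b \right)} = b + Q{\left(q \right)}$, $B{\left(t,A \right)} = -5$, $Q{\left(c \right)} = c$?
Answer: $\frac{2527}{60} \approx 42.117$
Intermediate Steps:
$R{\left(q,b \right)} = b + q$
$X = - \frac{257}{60}$ ($X = \left(-79\right) \frac{1}{20} - \frac{1}{3} = - \frac{79}{20} - \frac{1}{3} = - \frac{257}{60} \approx -4.2833$)
$B{\left(8,12 \right)} + R{\left(-4,-6 - 1 \right)} X = -5 + \left(\left(-6 - 1\right) - 4\right) \left(- \frac{257}{60}\right) = -5 + \left(-7 - 4\right) \left(- \frac{257}{60}\right) = -5 - - \frac{2827}{60} = -5 + \frac{2827}{60} = \frac{2527}{60}$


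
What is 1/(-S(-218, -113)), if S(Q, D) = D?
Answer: 1/113 ≈ 0.0088496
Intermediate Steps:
1/(-S(-218, -113)) = 1/(-1*(-113)) = 1/113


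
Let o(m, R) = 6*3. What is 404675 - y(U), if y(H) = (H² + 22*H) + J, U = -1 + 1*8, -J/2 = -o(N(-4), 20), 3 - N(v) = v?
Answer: 404436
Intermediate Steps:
N(v) = 3 - v
o(m, R) = 18
J = 36 (J = -(-2)*18 = -2*(-18) = 36)
U = 7 (U = -1 + 8 = 7)
y(H) = 36 + H² + 22*H (y(H) = (H² + 22*H) + 36 = 36 + H² + 22*H)
404675 - y(U) = 404675 - (36 + 7² + 22*7) = 404675 - (36 + 49 + 154) = 404675 - 1*239 = 404675 - 239 = 404436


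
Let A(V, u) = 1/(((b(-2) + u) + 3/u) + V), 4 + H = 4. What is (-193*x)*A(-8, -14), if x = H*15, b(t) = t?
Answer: 0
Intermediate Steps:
H = 0 (H = -4 + 4 = 0)
x = 0 (x = 0*15 = 0)
A(V, u) = 1/(-2 + V + u + 3/u) (A(V, u) = 1/(((-2 + u) + 3/u) + V) = 1/((-2 + u + 3/u) + V) = 1/(-2 + V + u + 3/u))
(-193*x)*A(-8, -14) = (-193*0)*(-14/(3 + (-14)**2 - 2*(-14) - 8*(-14))) = 0*(-14/(3 + 196 + 28 + 112)) = 0*(-14/339) = 0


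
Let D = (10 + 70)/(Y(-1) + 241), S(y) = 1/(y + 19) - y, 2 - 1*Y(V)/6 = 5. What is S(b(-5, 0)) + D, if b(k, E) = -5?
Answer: 16953/3122 ≈ 5.4302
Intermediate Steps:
Y(V) = -18 (Y(V) = 12 - 6*5 = 12 - 30 = -18)
S(y) = 1/(19 + y) - y
D = 80/223 (D = (10 + 70)/(-18 + 241) = 80/223 ≈ 0.35874)
S(b(-5, 0)) + D = (1 - 1*(-5)² - 19*(-5))/(19 - 5) + 80/223 = (1 - 1*25 + 95)/14 + 80/223 = (1 - 25 + 95)/14 + 80/223 = (1/14)*71 + 80/223 = 71/14 + 80/223 = 16953/3122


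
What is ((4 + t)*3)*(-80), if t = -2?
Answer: -480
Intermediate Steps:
((4 + t)*3)*(-80) = ((4 - 2)*3)*(-80) = (2*3)*(-80) = 6*(-80) = -480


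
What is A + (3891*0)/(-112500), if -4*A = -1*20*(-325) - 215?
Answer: -6285/4 ≈ -1571.3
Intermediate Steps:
A = -6285/4 (A = -(-1*20*(-325) - 215)/4 = -(-20*(-325) - 215)/4 = -(6500 - 215)/4 = -¼*6285 = -6285/4 ≈ -1571.3)
A + (3891*0)/(-112500) = -6285/4 + (3891*0)/(-112500) = -6285/4 + 0*(-1/112500) = -6285/4 + 0 = -6285/4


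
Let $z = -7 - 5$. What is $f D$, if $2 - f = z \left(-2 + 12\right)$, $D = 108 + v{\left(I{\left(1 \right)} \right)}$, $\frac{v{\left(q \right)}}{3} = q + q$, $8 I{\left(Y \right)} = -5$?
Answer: $\frac{25437}{2} \approx 12719.0$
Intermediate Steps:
$I{\left(Y \right)} = - \frac{5}{8}$ ($I{\left(Y \right)} = \frac{1}{8} \left(-5\right) = - \frac{5}{8}$)
$z = -12$
$v{\left(q \right)} = 6 q$ ($v{\left(q \right)} = 3 \left(q + q\right) = 3 \cdot 2 q = 6 q$)
$D = \frac{417}{4}$ ($D = 108 + 6 \left(- \frac{5}{8}\right) = 108 - \frac{15}{4} = \frac{417}{4} \approx 104.25$)
$f = 122$ ($f = 2 - - 12 \left(-2 + 12\right) = 2 - \left(-12\right) 10 = 2 - -120 = 2 + 120 = 122$)
$f D = 122 \cdot \frac{417}{4} = \frac{25437}{2}$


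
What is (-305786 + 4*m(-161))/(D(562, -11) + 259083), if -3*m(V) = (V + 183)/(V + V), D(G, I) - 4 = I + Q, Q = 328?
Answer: -73847297/62646066 ≈ -1.1788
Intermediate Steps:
D(G, I) = 332 + I (D(G, I) = 4 + (I + 328) = 4 + (328 + I) = 332 + I)
m(V) = -(183 + V)/(6*V) (m(V) = -(V + 183)/(3*(V + V)) = -(183 + V)/(3*(2*V)) = -(183 + V)*1/(2*V)/3 = -(183 + V)/(6*V))
(-305786 + 4*m(-161))/(D(562, -11) + 259083) = (-305786 + 4*((⅙)*(-183 - 1*(-161))/(-161)))/((332 - 11) + 259083) = (-305786 + 4*((⅙)*(-1/161)*(-183 + 161)))/(321 + 259083) = (-305786 + 4*((⅙)*(-1/161)*(-22)))/259404 = (-305786 + 4*(11/483))*(1/259404) = (-305786 + 44/483)*(1/259404) = -147694594/483*1/259404 = -73847297/62646066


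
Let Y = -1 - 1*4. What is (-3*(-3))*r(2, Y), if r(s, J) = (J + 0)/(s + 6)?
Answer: -45/8 ≈ -5.6250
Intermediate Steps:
Y = -5 (Y = -1 - 4 = -5)
r(s, J) = J/(6 + s)
(-3*(-3))*r(2, Y) = (-3*(-3))*(-5/(6 + 2)) = 9*(-5/8) = -45/8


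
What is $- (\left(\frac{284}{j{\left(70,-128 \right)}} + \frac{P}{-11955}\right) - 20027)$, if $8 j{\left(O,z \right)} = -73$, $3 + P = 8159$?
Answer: $\frac{17505620453}{872715} \approx 20059.0$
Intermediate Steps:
$P = 8156$ ($P = -3 + 8159 = 8156$)
$j{\left(O,z \right)} = - \frac{73}{8}$ ($j{\left(O,z \right)} = \frac{1}{8} \left(-73\right) = - \frac{73}{8}$)
$- (\left(\frac{284}{j{\left(70,-128 \right)}} + \frac{P}{-11955}\right) - 20027) = - (\left(\frac{284}{- \frac{73}{8}} + \frac{8156}{-11955}\right) - 20027) = - (\left(284 \left(- \frac{8}{73}\right) + 8156 \left(- \frac{1}{11955}\right)\right) - 20027) = - (\left(- \frac{2272}{73} - \frac{8156}{11955}\right) - 20027) = - (- \frac{27757148}{872715} - 20027) = \left(-1\right) \left(- \frac{17505620453}{872715}\right) = \frac{17505620453}{872715}$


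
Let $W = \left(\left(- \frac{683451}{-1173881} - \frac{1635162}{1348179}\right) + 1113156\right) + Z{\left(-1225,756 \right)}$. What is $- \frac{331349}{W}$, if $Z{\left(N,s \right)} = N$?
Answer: $- \frac{174797831633700317}{586580968977264592} \approx -0.29799$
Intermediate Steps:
$W = \frac{586580968977264592}{527533904233}$ ($W = \left(\left(- \frac{683451}{-1173881} - \frac{1635162}{1348179}\right) + 1113156\right) - 1225 = \left(\left(\left(-683451\right) \left(- \frac{1}{1173881}\right) - \frac{545054}{449393}\right) + 1113156\right) - 1225 = \left(\left(\frac{683451}{1173881} - \frac{545054}{449393}\right) + 1113156\right) - 1225 = \left(- \frac{332690439331}{527533904233} + 1113156\right) - 1225 = \frac{587227198009950017}{527533904233} - 1225 = \frac{586580968977264592}{527533904233} \approx 1.1119 \cdot 10^{6}$)
$- \frac{331349}{W} = - \frac{331349}{\frac{586580968977264592}{527533904233}} = \left(-331349\right) \frac{527533904233}{586580968977264592} = - \frac{174797831633700317}{586580968977264592}$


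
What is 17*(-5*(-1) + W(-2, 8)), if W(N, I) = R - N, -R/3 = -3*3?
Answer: 578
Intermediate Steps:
R = 27 (R = -(-9)*3 = -3*(-9) = 27)
W(N, I) = 27 - N
17*(-5*(-1) + W(-2, 8)) = 17*(-5*(-1) + (27 - 1*(-2))) = 17*(5 + (27 + 2)) = 17*(5 + 29) = 17*34 = 578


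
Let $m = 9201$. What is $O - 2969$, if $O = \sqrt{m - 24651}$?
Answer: $-2969 + 5 i \sqrt{618} \approx -2969.0 + 124.3 i$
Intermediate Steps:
$O = 5 i \sqrt{618}$ ($O = \sqrt{9201 - 24651} = \sqrt{-15450} = 5 i \sqrt{618} \approx 124.3 i$)
$O - 2969 = 5 i \sqrt{618} - 2969 = -2969 + 5 i \sqrt{618}$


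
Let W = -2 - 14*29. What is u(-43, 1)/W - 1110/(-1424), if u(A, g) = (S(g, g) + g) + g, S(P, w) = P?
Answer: 4673/6052 ≈ 0.77214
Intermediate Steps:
W = -408 (W = -2 - 406 = -408)
u(A, g) = 3*g (u(A, g) = (g + g) + g = 2*g + g = 3*g)
u(-43, 1)/W - 1110/(-1424) = (3*1)/(-408) - 1110/(-1424) = 3*(-1/408) - 1110*(-1/1424) = -1/136 + 555/712 = 4673/6052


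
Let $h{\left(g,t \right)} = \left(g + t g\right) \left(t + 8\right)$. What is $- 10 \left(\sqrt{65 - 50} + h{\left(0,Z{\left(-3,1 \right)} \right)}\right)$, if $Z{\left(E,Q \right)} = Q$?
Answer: $- 10 \sqrt{15} \approx -38.73$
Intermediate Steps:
$h{\left(g,t \right)} = \left(8 + t\right) \left(g + g t\right)$ ($h{\left(g,t \right)} = \left(g + g t\right) \left(8 + t\right) = \left(8 + t\right) \left(g + g t\right)$)
$- 10 \left(\sqrt{65 - 50} + h{\left(0,Z{\left(-3,1 \right)} \right)}\right) = - 10 \left(\sqrt{65 - 50} + 0 \left(8 + 1^{2} + 9 \cdot 1\right)\right) = - 10 \left(\sqrt{15} + 0 \left(8 + 1 + 9\right)\right) = - 10 \left(\sqrt{15} + 0 \cdot 18\right) = - 10 \left(\sqrt{15} + 0\right) = - 10 \sqrt{15}$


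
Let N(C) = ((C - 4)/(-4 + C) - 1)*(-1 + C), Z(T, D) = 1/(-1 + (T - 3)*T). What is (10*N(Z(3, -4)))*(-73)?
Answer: 0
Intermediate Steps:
Z(T, D) = 1/(-1 + T*(-3 + T)) (Z(T, D) = 1/(-1 + (-3 + T)*T) = 1/(-1 + T*(-3 + T)))
N(C) = 0 (N(C) = ((-4 + C)/(-4 + C) - 1)*(-1 + C) = (1 - 1)*(-1 + C) = 0*(-1 + C) = 0)
(10*N(Z(3, -4)))*(-73) = (10*0)*(-73) = 0*(-73) = 0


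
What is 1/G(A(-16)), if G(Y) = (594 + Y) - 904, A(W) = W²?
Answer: -1/54 ≈ -0.018519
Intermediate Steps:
G(Y) = -310 + Y
1/G(A(-16)) = 1/(-310 + (-16)²) = 1/(-310 + 256) = 1/(-54) = -1/54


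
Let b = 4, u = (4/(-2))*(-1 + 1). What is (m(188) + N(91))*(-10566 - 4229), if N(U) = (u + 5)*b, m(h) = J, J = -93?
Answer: 1080035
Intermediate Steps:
u = 0 (u = (4*(-½))*0 = -2*0 = 0)
m(h) = -93
N(U) = 20 (N(U) = (0 + 5)*4 = 5*4 = 20)
(m(188) + N(91))*(-10566 - 4229) = (-93 + 20)*(-10566 - 4229) = -73*(-14795) = 1080035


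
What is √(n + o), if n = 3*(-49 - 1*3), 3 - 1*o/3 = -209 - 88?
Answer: 2*√186 ≈ 27.276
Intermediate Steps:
o = 900 (o = 9 - 3*(-209 - 88) = 9 - 3*(-297) = 9 + 891 = 900)
n = -156 (n = 3*(-49 - 3) = 3*(-52) = -156)
√(n + o) = √(-156 + 900) = √744 = 2*√186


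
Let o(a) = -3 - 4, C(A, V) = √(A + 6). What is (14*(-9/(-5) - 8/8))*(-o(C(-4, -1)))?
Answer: 392/5 ≈ 78.400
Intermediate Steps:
C(A, V) = √(6 + A)
o(a) = -7
(14*(-9/(-5) - 8/8))*(-o(C(-4, -1))) = (14*(-9/(-5) - 8/8))*(-1*(-7)) = (14*(-9*(-⅕) - 8*⅛))*7 = (14*(9/5 - 1))*7 = (14*(⅘))*7 = (56/5)*7 = 392/5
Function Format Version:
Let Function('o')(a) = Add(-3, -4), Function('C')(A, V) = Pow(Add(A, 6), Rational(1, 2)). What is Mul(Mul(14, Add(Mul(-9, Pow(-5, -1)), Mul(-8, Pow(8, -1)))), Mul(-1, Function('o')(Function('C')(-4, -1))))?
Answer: Rational(392, 5) ≈ 78.400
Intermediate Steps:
Function('C')(A, V) = Pow(Add(6, A), Rational(1, 2))
Function('o')(a) = -7
Mul(Mul(14, Add(Mul(-9, Pow(-5, -1)), Mul(-8, Pow(8, -1)))), Mul(-1, Function('o')(Function('C')(-4, -1)))) = Mul(Mul(14, Add(Mul(-9, Pow(-5, -1)), Mul(-8, Pow(8, -1)))), Mul(-1, -7)) = Mul(Mul(14, Add(Mul(-9, Rational(-1, 5)), Mul(-8, Rational(1, 8)))), 7) = Mul(Mul(14, Add(Rational(9, 5), -1)), 7) = Mul(Mul(14, Rational(4, 5)), 7) = Mul(Rational(56, 5), 7) = Rational(392, 5)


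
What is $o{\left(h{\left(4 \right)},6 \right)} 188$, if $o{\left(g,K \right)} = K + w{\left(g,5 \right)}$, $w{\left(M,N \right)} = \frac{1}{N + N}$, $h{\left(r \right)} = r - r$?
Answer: $\frac{5734}{5} \approx 1146.8$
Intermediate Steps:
$h{\left(r \right)} = 0$
$w{\left(M,N \right)} = \frac{1}{2 N}$
$o{\left(g,K \right)} = \frac{1}{10} + K$ ($o{\left(g,K \right)} = K + \frac{1}{2 \cdot 5} = K + \frac{1}{2} \cdot \frac{1}{5} = K + \frac{1}{10} = \frac{1}{10} + K$)
$o{\left(h{\left(4 \right)},6 \right)} 188 = \left(\frac{1}{10} + 6\right) 188 = \frac{61}{10} \cdot 188 = \frac{5734}{5}$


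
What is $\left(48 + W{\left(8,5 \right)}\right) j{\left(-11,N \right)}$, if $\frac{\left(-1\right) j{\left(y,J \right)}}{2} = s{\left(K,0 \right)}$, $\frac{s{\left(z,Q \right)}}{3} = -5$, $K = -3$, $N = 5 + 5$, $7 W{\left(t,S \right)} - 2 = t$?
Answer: $\frac{10380}{7} \approx 1482.9$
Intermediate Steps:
$W{\left(t,S \right)} = \frac{2}{7} + \frac{t}{7}$
$N = 10$
$s{\left(z,Q \right)} = -15$ ($s{\left(z,Q \right)} = 3 \left(-5\right) = -15$)
$j{\left(y,J \right)} = 30$ ($j{\left(y,J \right)} = \left(-2\right) \left(-15\right) = 30$)
$\left(48 + W{\left(8,5 \right)}\right) j{\left(-11,N \right)} = \left(48 + \left(\frac{2}{7} + \frac{1}{7} \cdot 8\right)\right) 30 = \left(48 + \left(\frac{2}{7} + \frac{8}{7}\right)\right) 30 = \left(48 + \frac{10}{7}\right) 30 = \frac{346}{7} \cdot 30 = \frac{10380}{7}$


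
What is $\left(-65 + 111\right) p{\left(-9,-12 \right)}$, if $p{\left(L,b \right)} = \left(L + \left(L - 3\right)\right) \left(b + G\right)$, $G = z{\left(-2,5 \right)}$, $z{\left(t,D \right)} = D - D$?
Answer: $11592$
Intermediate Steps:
$z{\left(t,D \right)} = 0$
$G = 0$
$p{\left(L,b \right)} = b \left(-3 + 2 L\right)$ ($p{\left(L,b \right)} = \left(L + \left(L - 3\right)\right) \left(b + 0\right) = \left(L + \left(-3 + L\right)\right) b = \left(-3 + 2 L\right) b = b \left(-3 + 2 L\right)$)
$\left(-65 + 111\right) p{\left(-9,-12 \right)} = \left(-65 + 111\right) \left(- 12 \left(-3 + 2 \left(-9\right)\right)\right) = 46 \left(- 12 \left(-3 - 18\right)\right) = 46 \left(\left(-12\right) \left(-21\right)\right) = 46 \cdot 252 = 11592$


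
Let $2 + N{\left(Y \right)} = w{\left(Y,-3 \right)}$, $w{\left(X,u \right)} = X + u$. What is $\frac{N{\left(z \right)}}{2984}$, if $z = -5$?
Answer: $- \frac{5}{1492} \approx -0.0033512$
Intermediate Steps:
$N{\left(Y \right)} = -5 + Y$ ($N{\left(Y \right)} = -2 + \left(Y - 3\right) = -2 + \left(-3 + Y\right) = -5 + Y$)
$\frac{N{\left(z \right)}}{2984} = \frac{-5 - 5}{2984} = \left(-10\right) \frac{1}{2984} = - \frac{5}{1492}$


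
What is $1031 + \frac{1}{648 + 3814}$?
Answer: $\frac{4600323}{4462} \approx 1031.0$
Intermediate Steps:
$1031 + \frac{1}{648 + 3814} = 1031 + \frac{1}{4462} = \frac{4600323}{4462}$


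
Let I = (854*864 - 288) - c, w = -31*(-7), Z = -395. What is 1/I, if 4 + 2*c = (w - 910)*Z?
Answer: 2/1201405 ≈ 1.6647e-6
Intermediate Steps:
w = 217
c = 273731/2 (c = -2 + ((217 - 910)*(-395))/2 = -2 + (-693*(-395))/2 = -2 + (½)*273735 = -2 + 273735/2 = 273731/2 ≈ 1.3687e+5)
I = 1201405/2 (I = (854*864 - 288) - 1*273731/2 = (737856 - 288) - 273731/2 = 737568 - 273731/2 = 1201405/2 ≈ 6.0070e+5)
1/I = 1/(1201405/2) = 2/1201405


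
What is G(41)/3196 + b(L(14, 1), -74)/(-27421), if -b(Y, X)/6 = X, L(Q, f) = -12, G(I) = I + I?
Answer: 24397/2577574 ≈ 0.0094651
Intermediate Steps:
G(I) = 2*I
b(Y, X) = -6*X
G(41)/3196 + b(L(14, 1), -74)/(-27421) = (2*41)/3196 - 6*(-74)/(-27421) = 82*(1/3196) + 444*(-1/27421) = 41/1598 - 444/27421 = 24397/2577574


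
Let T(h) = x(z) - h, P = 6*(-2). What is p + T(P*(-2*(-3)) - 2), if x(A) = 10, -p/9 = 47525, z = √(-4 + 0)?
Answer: -427641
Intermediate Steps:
z = 2*I (z = √(-4) = 2*I ≈ 2.0*I)
p = -427725 (p = -9*47525 = -427725)
P = -12
T(h) = 10 - h
p + T(P*(-2*(-3)) - 2) = -427725 + (10 - (-(-24)*(-3) - 2)) = -427725 + (10 - (-12*6 - 2)) = -427725 + (10 - (-72 - 2)) = -427725 + (10 - 1*(-74)) = -427725 + (10 + 74) = -427725 + 84 = -427641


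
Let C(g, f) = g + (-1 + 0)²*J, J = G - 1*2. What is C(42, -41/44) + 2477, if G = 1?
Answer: 2518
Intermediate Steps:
J = -1 (J = 1 - 1*2 = 1 - 2 = -1)
C(g, f) = -1 + g (C(g, f) = g + (-1 + 0)²*(-1) = g + (-1)²*(-1) = g + 1*(-1) = g - 1 = -1 + g)
C(42, -41/44) + 2477 = (-1 + 42) + 2477 = 41 + 2477 = 2518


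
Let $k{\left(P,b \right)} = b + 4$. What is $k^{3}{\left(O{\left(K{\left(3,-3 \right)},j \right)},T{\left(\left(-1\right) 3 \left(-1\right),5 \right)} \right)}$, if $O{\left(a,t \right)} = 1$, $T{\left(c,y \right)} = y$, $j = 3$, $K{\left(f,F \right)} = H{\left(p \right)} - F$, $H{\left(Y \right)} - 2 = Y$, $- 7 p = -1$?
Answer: $729$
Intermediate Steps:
$p = \frac{1}{7}$ ($p = \left(- \frac{1}{7}\right) \left(-1\right) = \frac{1}{7} \approx 0.14286$)
$H{\left(Y \right)} = 2 + Y$
$K{\left(f,F \right)} = \frac{15}{7} - F$ ($K{\left(f,F \right)} = \left(2 + \frac{1}{7}\right) - F = \frac{15}{7} - F$)
$k{\left(P,b \right)} = 4 + b$
$k^{3}{\left(O{\left(K{\left(3,-3 \right)},j \right)},T{\left(\left(-1\right) 3 \left(-1\right),5 \right)} \right)} = \left(4 + 5\right)^{3} = 9^{3} = 729$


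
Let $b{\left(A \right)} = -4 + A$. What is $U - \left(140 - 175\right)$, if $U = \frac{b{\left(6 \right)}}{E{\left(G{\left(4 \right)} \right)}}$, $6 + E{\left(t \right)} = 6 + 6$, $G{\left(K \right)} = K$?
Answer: $\frac{106}{3} \approx 35.333$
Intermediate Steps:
$E{\left(t \right)} = 6$ ($E{\left(t \right)} = -6 + \left(6 + 6\right) = -6 + 12 = 6$)
$U = \frac{1}{3}$ ($U = \frac{-4 + 6}{6} = 2 \cdot \frac{1}{6} = \frac{1}{3} \approx 0.33333$)
$U - \left(140 - 175\right) = \frac{1}{3} - \left(140 - 175\right) = \frac{1}{3} - -35 = \frac{1}{3} + 35 = \frac{106}{3}$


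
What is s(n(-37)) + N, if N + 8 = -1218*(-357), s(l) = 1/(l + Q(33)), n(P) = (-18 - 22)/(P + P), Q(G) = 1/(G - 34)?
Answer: 7391869/17 ≈ 4.3482e+5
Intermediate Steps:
Q(G) = 1/(-34 + G)
n(P) = -20/P (n(P) = -40*1/(2*P) = -20/P)
s(l) = 1/(-1 + l) (s(l) = 1/(l + 1/(-34 + 33)) = 1/(l + 1/(-1)) = 1/(l - 1) = 1/(-1 + l))
N = 434818 (N = -8 - 1218*(-357) = -8 + 434826 = 434818)
s(n(-37)) + N = 1/(-1 - 20/(-37)) + 434818 = 1/(-1 - 20*(-1/37)) + 434818 = 1/(-1 + 20/37) + 434818 = 1/(-17/37) + 434818 = -37/17 + 434818 = 7391869/17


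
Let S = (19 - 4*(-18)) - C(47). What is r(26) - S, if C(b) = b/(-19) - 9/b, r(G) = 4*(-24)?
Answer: -169371/893 ≈ -189.67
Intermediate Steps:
r(G) = -96
C(b) = -9/b - b/19 (C(b) = b*(-1/19) - 9/b = -b/19 - 9/b = -9/b - b/19)
S = 83643/893 (S = (19 - 4*(-18)) - (-9/47 - 1/19*47) = (19 + 72) - (-9*1/47 - 47/19) = 91 - (-9/47 - 47/19) = 91 - 1*(-2380/893) = 91 + 2380/893 = 83643/893 ≈ 93.665)
r(26) - S = -96 - 1*83643/893 = -96 - 83643/893 = -169371/893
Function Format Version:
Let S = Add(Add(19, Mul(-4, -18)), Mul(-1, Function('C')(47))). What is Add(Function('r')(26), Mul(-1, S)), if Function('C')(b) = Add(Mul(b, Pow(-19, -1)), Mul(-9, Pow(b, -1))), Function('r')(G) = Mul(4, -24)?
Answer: Rational(-169371, 893) ≈ -189.67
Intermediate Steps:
Function('r')(G) = -96
Function('C')(b) = Add(Mul(-9, Pow(b, -1)), Mul(Rational(-1, 19), b)) (Function('C')(b) = Add(Mul(b, Rational(-1, 19)), Mul(-9, Pow(b, -1))) = Add(Mul(Rational(-1, 19), b), Mul(-9, Pow(b, -1))) = Add(Mul(-9, Pow(b, -1)), Mul(Rational(-1, 19), b)))
S = Rational(83643, 893) (S = Add(Add(19, Mul(-4, -18)), Mul(-1, Add(Mul(-9, Pow(47, -1)), Mul(Rational(-1, 19), 47)))) = Add(Add(19, 72), Mul(-1, Add(Mul(-9, Rational(1, 47)), Rational(-47, 19)))) = Add(91, Mul(-1, Add(Rational(-9, 47), Rational(-47, 19)))) = Add(91, Mul(-1, Rational(-2380, 893))) = Add(91, Rational(2380, 893)) = Rational(83643, 893) ≈ 93.665)
Add(Function('r')(26), Mul(-1, S)) = Add(-96, Mul(-1, Rational(83643, 893))) = Add(-96, Rational(-83643, 893)) = Rational(-169371, 893)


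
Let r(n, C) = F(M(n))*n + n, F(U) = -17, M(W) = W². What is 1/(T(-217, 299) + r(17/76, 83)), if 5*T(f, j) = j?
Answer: 95/5341 ≈ 0.017787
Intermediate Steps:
T(f, j) = j/5
r(n, C) = -16*n (r(n, C) = -17*n + n = -16*n)
1/(T(-217, 299) + r(17/76, 83)) = 1/((⅕)*299 - 272/76) = 1/(299/5 - 272/76) = 1/(299/5 - 16*17/76) = 1/(299/5 - 68/19) = 1/(5341/95) = 95/5341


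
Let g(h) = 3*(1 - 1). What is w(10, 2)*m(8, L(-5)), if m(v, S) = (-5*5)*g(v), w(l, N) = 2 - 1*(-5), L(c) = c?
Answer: 0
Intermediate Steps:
g(h) = 0 (g(h) = 3*0 = 0)
w(l, N) = 7 (w(l, N) = 2 + 5 = 7)
m(v, S) = 0 (m(v, S) = -5*5*0 = -25*0 = 0)
w(10, 2)*m(8, L(-5)) = 7*0 = 0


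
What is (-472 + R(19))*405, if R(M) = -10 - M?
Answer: -202905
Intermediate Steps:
(-472 + R(19))*405 = (-472 + (-10 - 1*19))*405 = (-472 + (-10 - 19))*405 = (-472 - 29)*405 = -501*405 = -202905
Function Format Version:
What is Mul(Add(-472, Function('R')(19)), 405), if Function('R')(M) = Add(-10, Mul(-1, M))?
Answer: -202905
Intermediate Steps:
Mul(Add(-472, Function('R')(19)), 405) = Mul(Add(-472, Add(-10, Mul(-1, 19))), 405) = Mul(Add(-472, Add(-10, -19)), 405) = Mul(Add(-472, -29), 405) = Mul(-501, 405) = -202905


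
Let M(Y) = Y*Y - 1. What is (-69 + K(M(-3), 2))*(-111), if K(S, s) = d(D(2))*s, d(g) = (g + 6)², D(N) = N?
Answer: -6549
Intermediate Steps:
d(g) = (6 + g)²
M(Y) = -1 + Y² (M(Y) = Y² - 1 = -1 + Y²)
K(S, s) = 64*s (K(S, s) = (6 + 2)²*s = 8²*s = 64*s)
(-69 + K(M(-3), 2))*(-111) = (-69 + 64*2)*(-111) = (-69 + 128)*(-111) = 59*(-111) = -6549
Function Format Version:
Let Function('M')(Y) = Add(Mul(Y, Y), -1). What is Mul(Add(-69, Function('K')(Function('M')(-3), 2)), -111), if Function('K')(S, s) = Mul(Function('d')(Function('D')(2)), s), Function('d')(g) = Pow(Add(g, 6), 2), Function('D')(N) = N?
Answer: -6549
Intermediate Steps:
Function('d')(g) = Pow(Add(6, g), 2)
Function('M')(Y) = Add(-1, Pow(Y, 2)) (Function('M')(Y) = Add(Pow(Y, 2), -1) = Add(-1, Pow(Y, 2)))
Function('K')(S, s) = Mul(64, s) (Function('K')(S, s) = Mul(Pow(Add(6, 2), 2), s) = Mul(Pow(8, 2), s) = Mul(64, s))
Mul(Add(-69, Function('K')(Function('M')(-3), 2)), -111) = Mul(Add(-69, Mul(64, 2)), -111) = Mul(Add(-69, 128), -111) = Mul(59, -111) = -6549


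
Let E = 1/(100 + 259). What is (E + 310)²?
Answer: 12385686681/128881 ≈ 96102.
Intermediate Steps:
E = 1/359 ≈ 0.0027855
(E + 310)² = (1/359 + 310)² = (111291/359)² = 12385686681/128881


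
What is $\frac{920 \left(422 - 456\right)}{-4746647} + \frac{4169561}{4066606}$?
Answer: $\frac{19918637647647}{19302743170082} \approx 1.0319$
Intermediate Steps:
$\frac{920 \left(422 - 456\right)}{-4746647} + \frac{4169561}{4066606} = 920 \left(422 - 456\right) \left(- \frac{1}{4746647}\right) + 4169561 \cdot \frac{1}{4066606} = 920 \left(422 - 456\right) \left(- \frac{1}{4746647}\right) + \frac{4169561}{4066606} = 920 \left(-34\right) \left(- \frac{1}{4746647}\right) + \frac{4169561}{4066606} = \left(-31280\right) \left(- \frac{1}{4746647}\right) + \frac{4169561}{4066606} = \frac{31280}{4746647} + \frac{4169561}{4066606} = \frac{19918637647647}{19302743170082}$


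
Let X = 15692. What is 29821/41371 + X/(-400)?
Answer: -14483303/376100 ≈ -38.509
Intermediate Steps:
29821/41371 + X/(-400) = 29821/41371 + 15692/(-400) = 29821*(1/41371) + 15692*(-1/400) = 2711/3761 - 3923/100 = -14483303/376100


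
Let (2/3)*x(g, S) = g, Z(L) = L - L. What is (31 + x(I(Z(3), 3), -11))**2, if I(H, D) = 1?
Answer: 4225/4 ≈ 1056.3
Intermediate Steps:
Z(L) = 0
x(g, S) = 3*g/2
(31 + x(I(Z(3), 3), -11))**2 = (31 + (3/2)*1)**2 = (31 + 3/2)**2 = (65/2)**2 = 4225/4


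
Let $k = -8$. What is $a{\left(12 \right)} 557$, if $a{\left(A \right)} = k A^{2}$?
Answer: $-641664$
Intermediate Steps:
$a{\left(A \right)} = - 8 A^{2}$
$a{\left(12 \right)} 557 = - 8 \cdot 12^{2} \cdot 557 = \left(-8\right) 144 \cdot 557 = \left(-1152\right) 557 = -641664$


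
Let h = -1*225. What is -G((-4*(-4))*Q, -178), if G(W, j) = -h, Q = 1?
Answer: -225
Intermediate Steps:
h = -225
G(W, j) = 225 (G(W, j) = -1*(-225) = 225)
-G((-4*(-4))*Q, -178) = -1*225 = -225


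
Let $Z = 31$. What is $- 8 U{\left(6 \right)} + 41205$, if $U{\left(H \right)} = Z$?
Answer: $40957$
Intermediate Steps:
$U{\left(H \right)} = 31$
$- 8 U{\left(6 \right)} + 41205 = \left(-8\right) 31 + 41205 = -248 + 41205 = 40957$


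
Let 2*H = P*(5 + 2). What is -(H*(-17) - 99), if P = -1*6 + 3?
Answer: -159/2 ≈ -79.500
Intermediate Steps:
P = -3 (P = -6 + 3 = -3)
H = -21/2 (H = (-3*(5 + 2))/2 = (-3*7)/2 = (1/2)*(-21) = -21/2 ≈ -10.500)
-(H*(-17) - 99) = -(-21/2*(-17) - 99) = -(357/2 - 99) = -1*159/2 = -159/2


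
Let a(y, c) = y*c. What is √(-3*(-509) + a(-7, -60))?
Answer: √1947 ≈ 44.125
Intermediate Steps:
a(y, c) = c*y
√(-3*(-509) + a(-7, -60)) = √(-3*(-509) - 60*(-7)) = √(1527 + 420) = √1947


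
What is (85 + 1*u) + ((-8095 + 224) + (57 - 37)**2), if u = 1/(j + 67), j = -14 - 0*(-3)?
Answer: -391457/53 ≈ -7386.0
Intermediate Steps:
j = -14 (j = -14 - 1*0 = -14 + 0 = -14)
u = 1/53 (u = 1/(-14 + 67) = 1/53 ≈ 0.018868)
(85 + 1*u) + ((-8095 + 224) + (57 - 37)**2) = (85 + 1*(1/53)) + ((-8095 + 224) + (57 - 37)**2) = (85 + 1/53) + (-7871 + 20**2) = 4506/53 + (-7871 + 400) = 4506/53 - 7471 = -391457/53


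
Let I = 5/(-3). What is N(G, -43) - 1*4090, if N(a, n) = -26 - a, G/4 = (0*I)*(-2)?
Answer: -4116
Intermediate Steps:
I = -5/3 (I = 5*(-1/3) = -5/3 ≈ -1.6667)
G = 0 (G = 4*((0*(-5/3))*(-2)) = 4*(0*(-2)) = 4*0 = 0)
N(G, -43) - 1*4090 = (-26 - 1*0) - 1*4090 = (-26 + 0) - 4090 = -26 - 4090 = -4116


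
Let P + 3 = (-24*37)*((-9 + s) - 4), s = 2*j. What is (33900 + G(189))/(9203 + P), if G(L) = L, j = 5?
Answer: 34089/11864 ≈ 2.8733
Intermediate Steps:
s = 10 (s = 2*5 = 10)
P = 2661 (P = -3 + (-24*37)*((-9 + 10) - 4) = -3 - 888*(1 - 4) = -3 - 888*(-3) = -3 + 2664 = 2661)
(33900 + G(189))/(9203 + P) = (33900 + 189)/(9203 + 2661) = 34089/11864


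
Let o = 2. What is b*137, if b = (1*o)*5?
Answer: 1370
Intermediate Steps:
b = 10 (b = (1*2)*5 = 2*5 = 10)
b*137 = 10*137 = 1370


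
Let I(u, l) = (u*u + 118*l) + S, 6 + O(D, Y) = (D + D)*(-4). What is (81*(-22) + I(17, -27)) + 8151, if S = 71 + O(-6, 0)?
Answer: 3585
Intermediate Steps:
O(D, Y) = -6 - 8*D (O(D, Y) = -6 + (D + D)*(-4) = -6 + (2*D)*(-4) = -6 - 8*D)
S = 113 (S = 71 + (-6 - 8*(-6)) = 71 + (-6 + 48) = 71 + 42 = 113)
I(u, l) = 113 + u² + 118*l (I(u, l) = (u*u + 118*l) + 113 = (u² + 118*l) + 113 = 113 + u² + 118*l)
(81*(-22) + I(17, -27)) + 8151 = (81*(-22) + (113 + 17² + 118*(-27))) + 8151 = (-1782 + (113 + 289 - 3186)) + 8151 = (-1782 - 2784) + 8151 = -4566 + 8151 = 3585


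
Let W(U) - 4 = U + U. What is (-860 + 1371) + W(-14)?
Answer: 487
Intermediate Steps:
W(U) = 4 + 2*U (W(U) = 4 + (U + U) = 4 + 2*U)
(-860 + 1371) + W(-14) = (-860 + 1371) + (4 + 2*(-14)) = 511 + (4 - 28) = 511 - 24 = 487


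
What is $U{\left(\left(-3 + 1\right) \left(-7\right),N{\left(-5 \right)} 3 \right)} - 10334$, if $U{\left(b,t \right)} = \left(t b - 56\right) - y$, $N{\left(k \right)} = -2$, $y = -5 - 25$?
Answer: $-10444$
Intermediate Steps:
$y = -30$ ($y = -5 - 25 = -30$)
$U{\left(b,t \right)} = -26 + b t$ ($U{\left(b,t \right)} = \left(t b - 56\right) - -30 = \left(b t - 56\right) + 30 = \left(-56 + b t\right) + 30 = -26 + b t$)
$U{\left(\left(-3 + 1\right) \left(-7\right),N{\left(-5 \right)} 3 \right)} - 10334 = \left(-26 + \left(-3 + 1\right) \left(-7\right) \left(\left(-2\right) 3\right)\right) - 10334 = \left(-26 + \left(-2\right) \left(-7\right) \left(-6\right)\right) - 10334 = \left(-26 + 14 \left(-6\right)\right) - 10334 = \left(-26 - 84\right) - 10334 = -110 - 10334 = -10444$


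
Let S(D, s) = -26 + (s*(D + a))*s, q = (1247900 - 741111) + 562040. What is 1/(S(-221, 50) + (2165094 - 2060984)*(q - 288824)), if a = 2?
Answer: 1/81205773024 ≈ 1.2314e-11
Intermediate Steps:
q = 1068829 (q = 506789 + 562040 = 1068829)
S(D, s) = -26 + s²*(2 + D) (S(D, s) = -26 + (s*(D + 2))*s = -26 + (s*(2 + D))*s = -26 + s²*(2 + D))
1/(S(-221, 50) + (2165094 - 2060984)*(q - 288824)) = 1/((-26 + 2*50² - 221*50²) + (2165094 - 2060984)*(1068829 - 288824)) = 1/((-26 + 2*2500 - 221*2500) + 104110*780005) = 1/((-26 + 5000 - 552500) + 81206320550) = 1/(-547526 + 81206320550) = 1/81205773024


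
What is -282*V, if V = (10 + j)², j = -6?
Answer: -4512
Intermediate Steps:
V = 16 (V = (10 - 6)² = 4² = 16)
-282*V = -282*16 = -4512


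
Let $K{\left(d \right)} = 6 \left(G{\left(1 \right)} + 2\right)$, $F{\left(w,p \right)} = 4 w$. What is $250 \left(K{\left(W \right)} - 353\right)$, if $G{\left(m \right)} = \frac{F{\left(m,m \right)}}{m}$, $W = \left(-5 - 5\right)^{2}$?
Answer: $-79250$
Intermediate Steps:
$W = 100$ ($W = \left(-10\right)^{2} = 100$)
$G{\left(m \right)} = 4$ ($G{\left(m \right)} = \frac{4 m}{m} = 4$)
$K{\left(d \right)} = 36$ ($K{\left(d \right)} = 6 \left(4 + 2\right) = 6 \cdot 6 = 36$)
$250 \left(K{\left(W \right)} - 353\right) = 250 \left(36 - 353\right) = 250 \left(-317\right) = -79250$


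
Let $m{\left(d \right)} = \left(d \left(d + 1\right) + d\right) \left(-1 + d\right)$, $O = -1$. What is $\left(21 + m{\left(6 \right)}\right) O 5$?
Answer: $-1305$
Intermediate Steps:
$m{\left(d \right)} = \left(-1 + d\right) \left(d + d \left(1 + d\right)\right)$ ($m{\left(d \right)} = \left(d \left(1 + d\right) + d\right) \left(-1 + d\right) = \left(d + d \left(1 + d\right)\right) \left(-1 + d\right) = \left(-1 + d\right) \left(d + d \left(1 + d\right)\right)$)
$\left(21 + m{\left(6 \right)}\right) O 5 = \left(21 + 6 \left(-2 + 6 + 6^{2}\right)\right) \left(\left(-1\right) 5\right) = \left(21 + 6 \left(-2 + 6 + 36\right)\right) \left(-5\right) = \left(21 + 6 \cdot 40\right) \left(-5\right) = \left(21 + 240\right) \left(-5\right) = 261 \left(-5\right) = -1305$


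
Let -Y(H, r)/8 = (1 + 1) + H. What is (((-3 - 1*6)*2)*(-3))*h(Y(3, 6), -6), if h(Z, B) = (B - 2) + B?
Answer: -756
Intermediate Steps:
Y(H, r) = -16 - 8*H (Y(H, r) = -8*((1 + 1) + H) = -8*(2 + H) = -16 - 8*H)
h(Z, B) = -2 + 2*B (h(Z, B) = (-2 + B) + B = -2 + 2*B)
(((-3 - 1*6)*2)*(-3))*h(Y(3, 6), -6) = (((-3 - 1*6)*2)*(-3))*(-2 + 2*(-6)) = (((-3 - 6)*2)*(-3))*(-2 - 12) = (-9*2*(-3))*(-14) = -18*(-3)*(-14) = 54*(-14) = -756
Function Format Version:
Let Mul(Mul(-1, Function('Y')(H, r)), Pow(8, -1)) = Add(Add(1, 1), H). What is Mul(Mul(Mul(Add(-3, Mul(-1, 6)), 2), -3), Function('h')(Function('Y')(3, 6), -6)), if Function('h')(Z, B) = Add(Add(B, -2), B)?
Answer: -756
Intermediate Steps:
Function('Y')(H, r) = Add(-16, Mul(-8, H)) (Function('Y')(H, r) = Mul(-8, Add(Add(1, 1), H)) = Mul(-8, Add(2, H)) = Add(-16, Mul(-8, H)))
Function('h')(Z, B) = Add(-2, Mul(2, B)) (Function('h')(Z, B) = Add(Add(-2, B), B) = Add(-2, Mul(2, B)))
Mul(Mul(Mul(Add(-3, Mul(-1, 6)), 2), -3), Function('h')(Function('Y')(3, 6), -6)) = Mul(Mul(Mul(Add(-3, Mul(-1, 6)), 2), -3), Add(-2, Mul(2, -6))) = Mul(Mul(Mul(Add(-3, -6), 2), -3), Add(-2, -12)) = Mul(Mul(Mul(-9, 2), -3), -14) = Mul(Mul(-18, -3), -14) = Mul(54, -14) = -756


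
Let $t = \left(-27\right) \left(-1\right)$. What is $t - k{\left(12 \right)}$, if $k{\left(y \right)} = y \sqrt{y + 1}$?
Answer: $27 - 12 \sqrt{13} \approx -16.267$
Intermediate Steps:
$k{\left(y \right)} = y \sqrt{1 + y}$
$t = 27$
$t - k{\left(12 \right)} = 27 - 12 \sqrt{1 + 12} = 27 - 12 \sqrt{13}$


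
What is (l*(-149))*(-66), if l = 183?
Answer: 1799622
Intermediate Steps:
(l*(-149))*(-66) = (183*(-149))*(-66) = -27267*(-66) = 1799622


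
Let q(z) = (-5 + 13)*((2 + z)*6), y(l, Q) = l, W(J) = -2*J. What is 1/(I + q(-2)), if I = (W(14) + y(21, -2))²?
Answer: 1/49 ≈ 0.020408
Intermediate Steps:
q(z) = 96 + 48*z (q(z) = 8*(12 + 6*z) = 96 + 48*z)
I = 49 (I = (-2*14 + 21)² = (-28 + 21)² = (-7)² = 49)
1/(I + q(-2)) = 1/(49 + (96 + 48*(-2))) = 1/(49 + (96 - 96)) = 1/(49 + 0) = 1/49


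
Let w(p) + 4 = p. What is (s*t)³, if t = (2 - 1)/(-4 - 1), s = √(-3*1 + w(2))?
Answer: I*√5/25 ≈ 0.089443*I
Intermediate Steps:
w(p) = -4 + p
s = I*√5 (s = √(-3*1 + (-4 + 2)) = √(-3 - 2) = √(-5) = I*√5 ≈ 2.2361*I)
t = -⅕ (t = 1/(-5) = 1*(-⅕) = -⅕ ≈ -0.20000)
(s*t)³ = ((I*√5)*(-⅕))³ = (-I*√5/5)³ = I*√5/25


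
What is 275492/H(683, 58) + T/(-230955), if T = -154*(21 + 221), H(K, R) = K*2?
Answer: 31838581474/157742265 ≈ 201.84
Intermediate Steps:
H(K, R) = 2*K
T = -37268 (T = -154*242 = -37268)
275492/H(683, 58) + T/(-230955) = 275492/((2*683)) - 37268/(-230955) = 275492/1366 - 37268*(-1/230955) = 275492*(1/1366) + 37268/230955 = 137746/683 + 37268/230955 = 31838581474/157742265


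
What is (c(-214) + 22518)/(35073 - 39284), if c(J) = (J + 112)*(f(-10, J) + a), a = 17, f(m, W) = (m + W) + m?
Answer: -44652/4211 ≈ -10.604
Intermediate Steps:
f(m, W) = W + 2*m (f(m, W) = (W + m) + m = W + 2*m)
c(J) = (-3 + J)*(112 + J) (c(J) = (J + 112)*((J + 2*(-10)) + 17) = (112 + J)*((J - 20) + 17) = (112 + J)*((-20 + J) + 17) = (112 + J)*(-3 + J) = (-3 + J)*(112 + J))
(c(-214) + 22518)/(35073 - 39284) = ((-336 + (-214)² + 109*(-214)) + 22518)/(35073 - 39284) = ((-336 + 45796 - 23326) + 22518)/(-4211) = (22134 + 22518)*(-1/4211) = 44652*(-1/4211) = -44652/4211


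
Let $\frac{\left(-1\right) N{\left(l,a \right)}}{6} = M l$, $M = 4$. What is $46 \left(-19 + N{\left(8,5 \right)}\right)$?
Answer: $-9706$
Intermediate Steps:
$N{\left(l,a \right)} = - 24 l$ ($N{\left(l,a \right)} = - 6 \cdot 4 l = - 24 l$)
$46 \left(-19 + N{\left(8,5 \right)}\right) = 46 \left(-19 - 192\right) = 46 \left(-211\right) = -9706$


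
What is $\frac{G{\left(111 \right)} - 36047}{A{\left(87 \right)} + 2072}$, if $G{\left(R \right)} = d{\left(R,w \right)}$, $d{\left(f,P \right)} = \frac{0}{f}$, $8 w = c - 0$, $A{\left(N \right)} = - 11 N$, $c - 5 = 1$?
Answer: $- \frac{36047}{1115} \approx -32.329$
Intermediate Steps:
$c = 6$ ($c = 5 + 1 = 6$)
$w = \frac{3}{4}$ ($w = \frac{6 - 0}{8} = \frac{6 + 0}{8} = \frac{1}{8} \cdot 6 = \frac{3}{4} \approx 0.75$)
$d{\left(f,P \right)} = 0$
$G{\left(R \right)} = 0$
$\frac{G{\left(111 \right)} - 36047}{A{\left(87 \right)} + 2072} = \frac{0 - 36047}{\left(-11\right) 87 + 2072} = - \frac{36047}{-957 + 2072} = - \frac{36047}{1115}$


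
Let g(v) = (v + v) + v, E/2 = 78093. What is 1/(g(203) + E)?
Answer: 1/156795 ≈ 6.3778e-6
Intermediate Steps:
E = 156186 (E = 2*78093 = 156186)
g(v) = 3*v (g(v) = 2*v + v = 3*v)
1/(g(203) + E) = 1/(3*203 + 156186) = 1/(609 + 156186) = 1/156795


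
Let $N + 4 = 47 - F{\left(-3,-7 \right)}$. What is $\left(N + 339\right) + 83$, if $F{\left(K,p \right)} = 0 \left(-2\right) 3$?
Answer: $465$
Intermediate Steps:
$F{\left(K,p \right)} = 0$ ($F{\left(K,p \right)} = 0 \cdot 3 = 0$)
$N = 43$ ($N = -4 + \left(47 - 0\right) = -4 + \left(47 + 0\right) = -4 + 47 = 43$)
$\left(N + 339\right) + 83 = \left(43 + 339\right) + 83 = 382 + 83 = 465$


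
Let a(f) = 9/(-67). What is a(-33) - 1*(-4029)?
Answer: 269934/67 ≈ 4028.9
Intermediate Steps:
a(f) = -9/67 (a(f) = 9*(-1/67) = -9/67)
a(-33) - 1*(-4029) = -9/67 - 1*(-4029) = -9/67 + 4029 = 269934/67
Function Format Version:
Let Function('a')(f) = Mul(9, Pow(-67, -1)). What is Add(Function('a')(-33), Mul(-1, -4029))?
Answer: Rational(269934, 67) ≈ 4028.9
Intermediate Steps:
Function('a')(f) = Rational(-9, 67) (Function('a')(f) = Mul(9, Rational(-1, 67)) = Rational(-9, 67))
Add(Function('a')(-33), Mul(-1, -4029)) = Add(Rational(-9, 67), Mul(-1, -4029)) = Add(Rational(-9, 67), 4029) = Rational(269934, 67)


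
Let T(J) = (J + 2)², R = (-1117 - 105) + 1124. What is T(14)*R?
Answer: -25088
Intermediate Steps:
R = -98 (R = -1222 + 1124 = -98)
T(J) = (2 + J)²
T(14)*R = (2 + 14)²*(-98) = 16²*(-98) = 256*(-98) = -25088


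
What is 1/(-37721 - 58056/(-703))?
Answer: -703/26459807 ≈ -2.6569e-5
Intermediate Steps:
1/(-37721 - 58056/(-703)) = 1/(-37721 - 58056*(-1/703)) = 1/(-37721 + 58056/703) = 1/(-26459807/703) = -703/26459807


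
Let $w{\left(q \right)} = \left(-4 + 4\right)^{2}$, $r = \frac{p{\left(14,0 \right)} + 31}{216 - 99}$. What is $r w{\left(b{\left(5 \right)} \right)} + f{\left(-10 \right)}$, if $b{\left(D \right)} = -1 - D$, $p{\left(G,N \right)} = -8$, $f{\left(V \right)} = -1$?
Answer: $-1$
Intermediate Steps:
$r = \frac{23}{117}$ ($r = \frac{-8 + 31}{216 - 99} = \frac{23}{117} \approx 0.19658$)
$w{\left(q \right)} = 0$ ($w{\left(q \right)} = 0^{2} = 0$)
$r w{\left(b{\left(5 \right)} \right)} + f{\left(-10 \right)} = \frac{23}{117} \cdot 0 - 1 = 0 - 1 = -1$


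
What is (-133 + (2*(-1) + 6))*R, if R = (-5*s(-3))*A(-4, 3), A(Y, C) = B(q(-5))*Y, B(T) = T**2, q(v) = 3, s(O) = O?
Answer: 69660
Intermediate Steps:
A(Y, C) = 9*Y (A(Y, C) = 3**2*Y = 9*Y)
R = -540 (R = (-5*(-3))*(9*(-4)) = 15*(-36) = -540)
(-133 + (2*(-1) + 6))*R = (-133 + (2*(-1) + 6))*(-540) = (-133 + (-2 + 6))*(-540) = (-133 + 4)*(-540) = -129*(-540) = 69660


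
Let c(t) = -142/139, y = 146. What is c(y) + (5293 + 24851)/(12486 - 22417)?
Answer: -5600218/1380409 ≈ -4.0569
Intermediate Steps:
c(t) = -142/139 (c(t) = -142*1/139 = -142/139)
c(y) + (5293 + 24851)/(12486 - 22417) = -142/139 + (5293 + 24851)/(12486 - 22417) = -142/139 + 30144/(-9931) = -142/139 + 30144*(-1/9931) = -142/139 - 30144/9931 = -5600218/1380409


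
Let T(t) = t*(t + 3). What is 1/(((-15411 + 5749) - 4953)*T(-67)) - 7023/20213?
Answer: -440125249973/1266730922560 ≈ -0.34745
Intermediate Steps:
T(t) = t*(3 + t)
1/(((-15411 + 5749) - 4953)*T(-67)) - 7023/20213 = 1/(((-15411 + 5749) - 4953)*((-67*(3 - 67)))) - 7023/20213 = 1/((-9662 - 4953)*((-67*(-64)))) - 7023*1/20213 = 1/(-14615*4288) - 7023/20213 = -1/14615*1/4288 - 7023/20213 = -1/62669120 - 7023/20213 = -440125249973/1266730922560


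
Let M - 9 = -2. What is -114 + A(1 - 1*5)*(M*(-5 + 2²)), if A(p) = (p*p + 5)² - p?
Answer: -3229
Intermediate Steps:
M = 7 (M = 9 - 2 = 7)
A(p) = (5 + p²)² - p (A(p) = (p² + 5)² - p = (5 + p²)² - p)
-114 + A(1 - 1*5)*(M*(-5 + 2²)) = -114 + ((5 + (1 - 1*5)²)² - (1 - 1*5))*(7*(-5 + 2²)) = -114 + ((5 + (1 - 5)²)² - (1 - 5))*(7*(-5 + 4)) = -114 + ((5 + (-4)²)² - 1*(-4))*(7*(-1)) = -114 + ((5 + 16)² + 4)*(-7) = -114 + (21² + 4)*(-7) = -114 + (441 + 4)*(-7) = -114 + 445*(-7) = -114 - 3115 = -3229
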